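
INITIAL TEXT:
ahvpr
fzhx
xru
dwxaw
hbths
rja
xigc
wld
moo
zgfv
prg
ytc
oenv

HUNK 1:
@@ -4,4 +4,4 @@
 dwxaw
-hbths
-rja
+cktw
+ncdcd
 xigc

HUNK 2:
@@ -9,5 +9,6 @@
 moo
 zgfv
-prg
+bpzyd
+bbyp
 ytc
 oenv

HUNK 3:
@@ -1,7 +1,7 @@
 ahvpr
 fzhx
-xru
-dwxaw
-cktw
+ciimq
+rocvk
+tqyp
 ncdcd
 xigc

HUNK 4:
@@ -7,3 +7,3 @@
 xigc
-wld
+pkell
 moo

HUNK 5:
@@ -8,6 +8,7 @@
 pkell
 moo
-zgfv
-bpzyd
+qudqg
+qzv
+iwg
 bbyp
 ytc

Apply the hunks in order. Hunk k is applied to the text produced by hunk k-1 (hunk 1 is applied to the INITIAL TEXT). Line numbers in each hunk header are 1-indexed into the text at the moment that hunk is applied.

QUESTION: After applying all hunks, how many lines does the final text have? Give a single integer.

Hunk 1: at line 4 remove [hbths,rja] add [cktw,ncdcd] -> 13 lines: ahvpr fzhx xru dwxaw cktw ncdcd xigc wld moo zgfv prg ytc oenv
Hunk 2: at line 9 remove [prg] add [bpzyd,bbyp] -> 14 lines: ahvpr fzhx xru dwxaw cktw ncdcd xigc wld moo zgfv bpzyd bbyp ytc oenv
Hunk 3: at line 1 remove [xru,dwxaw,cktw] add [ciimq,rocvk,tqyp] -> 14 lines: ahvpr fzhx ciimq rocvk tqyp ncdcd xigc wld moo zgfv bpzyd bbyp ytc oenv
Hunk 4: at line 7 remove [wld] add [pkell] -> 14 lines: ahvpr fzhx ciimq rocvk tqyp ncdcd xigc pkell moo zgfv bpzyd bbyp ytc oenv
Hunk 5: at line 8 remove [zgfv,bpzyd] add [qudqg,qzv,iwg] -> 15 lines: ahvpr fzhx ciimq rocvk tqyp ncdcd xigc pkell moo qudqg qzv iwg bbyp ytc oenv
Final line count: 15

Answer: 15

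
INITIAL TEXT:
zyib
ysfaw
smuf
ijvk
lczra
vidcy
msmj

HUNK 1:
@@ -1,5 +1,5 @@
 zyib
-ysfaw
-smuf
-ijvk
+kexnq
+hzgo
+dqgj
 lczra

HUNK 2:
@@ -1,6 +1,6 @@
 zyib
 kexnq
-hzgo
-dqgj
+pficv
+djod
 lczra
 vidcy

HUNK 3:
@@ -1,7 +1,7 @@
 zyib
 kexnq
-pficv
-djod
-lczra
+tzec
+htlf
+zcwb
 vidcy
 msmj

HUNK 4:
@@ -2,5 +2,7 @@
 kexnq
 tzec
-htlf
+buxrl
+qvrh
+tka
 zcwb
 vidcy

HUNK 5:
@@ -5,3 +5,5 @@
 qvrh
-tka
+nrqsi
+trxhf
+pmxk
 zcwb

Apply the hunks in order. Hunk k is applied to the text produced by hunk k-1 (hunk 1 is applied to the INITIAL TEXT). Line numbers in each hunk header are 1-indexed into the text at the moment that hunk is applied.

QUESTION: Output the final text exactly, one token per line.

Hunk 1: at line 1 remove [ysfaw,smuf,ijvk] add [kexnq,hzgo,dqgj] -> 7 lines: zyib kexnq hzgo dqgj lczra vidcy msmj
Hunk 2: at line 1 remove [hzgo,dqgj] add [pficv,djod] -> 7 lines: zyib kexnq pficv djod lczra vidcy msmj
Hunk 3: at line 1 remove [pficv,djod,lczra] add [tzec,htlf,zcwb] -> 7 lines: zyib kexnq tzec htlf zcwb vidcy msmj
Hunk 4: at line 2 remove [htlf] add [buxrl,qvrh,tka] -> 9 lines: zyib kexnq tzec buxrl qvrh tka zcwb vidcy msmj
Hunk 5: at line 5 remove [tka] add [nrqsi,trxhf,pmxk] -> 11 lines: zyib kexnq tzec buxrl qvrh nrqsi trxhf pmxk zcwb vidcy msmj

Answer: zyib
kexnq
tzec
buxrl
qvrh
nrqsi
trxhf
pmxk
zcwb
vidcy
msmj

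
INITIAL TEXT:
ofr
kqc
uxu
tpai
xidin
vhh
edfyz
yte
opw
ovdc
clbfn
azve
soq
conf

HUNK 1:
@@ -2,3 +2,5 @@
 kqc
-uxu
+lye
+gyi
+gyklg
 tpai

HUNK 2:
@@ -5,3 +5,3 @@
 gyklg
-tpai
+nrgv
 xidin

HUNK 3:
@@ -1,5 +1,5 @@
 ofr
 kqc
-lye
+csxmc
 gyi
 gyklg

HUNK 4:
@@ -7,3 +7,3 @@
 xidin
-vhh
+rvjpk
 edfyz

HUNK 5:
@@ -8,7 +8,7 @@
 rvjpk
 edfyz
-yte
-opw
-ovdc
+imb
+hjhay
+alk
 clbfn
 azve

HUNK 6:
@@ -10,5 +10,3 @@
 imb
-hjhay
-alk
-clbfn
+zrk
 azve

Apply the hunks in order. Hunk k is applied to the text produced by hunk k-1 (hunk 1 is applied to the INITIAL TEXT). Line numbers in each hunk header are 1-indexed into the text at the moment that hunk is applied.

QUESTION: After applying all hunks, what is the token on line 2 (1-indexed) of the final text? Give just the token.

Answer: kqc

Derivation:
Hunk 1: at line 2 remove [uxu] add [lye,gyi,gyklg] -> 16 lines: ofr kqc lye gyi gyklg tpai xidin vhh edfyz yte opw ovdc clbfn azve soq conf
Hunk 2: at line 5 remove [tpai] add [nrgv] -> 16 lines: ofr kqc lye gyi gyklg nrgv xidin vhh edfyz yte opw ovdc clbfn azve soq conf
Hunk 3: at line 1 remove [lye] add [csxmc] -> 16 lines: ofr kqc csxmc gyi gyklg nrgv xidin vhh edfyz yte opw ovdc clbfn azve soq conf
Hunk 4: at line 7 remove [vhh] add [rvjpk] -> 16 lines: ofr kqc csxmc gyi gyklg nrgv xidin rvjpk edfyz yte opw ovdc clbfn azve soq conf
Hunk 5: at line 8 remove [yte,opw,ovdc] add [imb,hjhay,alk] -> 16 lines: ofr kqc csxmc gyi gyklg nrgv xidin rvjpk edfyz imb hjhay alk clbfn azve soq conf
Hunk 6: at line 10 remove [hjhay,alk,clbfn] add [zrk] -> 14 lines: ofr kqc csxmc gyi gyklg nrgv xidin rvjpk edfyz imb zrk azve soq conf
Final line 2: kqc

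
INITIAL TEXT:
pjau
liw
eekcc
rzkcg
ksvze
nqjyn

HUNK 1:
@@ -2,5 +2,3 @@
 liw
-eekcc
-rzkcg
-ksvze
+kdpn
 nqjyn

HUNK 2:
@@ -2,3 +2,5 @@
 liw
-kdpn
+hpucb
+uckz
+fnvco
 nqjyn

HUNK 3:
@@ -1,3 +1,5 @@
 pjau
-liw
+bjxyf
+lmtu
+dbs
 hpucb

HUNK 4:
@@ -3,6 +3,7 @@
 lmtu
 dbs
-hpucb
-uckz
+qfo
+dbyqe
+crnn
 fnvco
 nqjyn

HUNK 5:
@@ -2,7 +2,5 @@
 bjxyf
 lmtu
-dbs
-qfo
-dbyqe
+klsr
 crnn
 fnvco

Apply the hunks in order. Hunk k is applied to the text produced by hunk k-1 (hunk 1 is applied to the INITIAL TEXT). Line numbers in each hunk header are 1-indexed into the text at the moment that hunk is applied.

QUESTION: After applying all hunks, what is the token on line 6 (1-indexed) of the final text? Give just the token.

Hunk 1: at line 2 remove [eekcc,rzkcg,ksvze] add [kdpn] -> 4 lines: pjau liw kdpn nqjyn
Hunk 2: at line 2 remove [kdpn] add [hpucb,uckz,fnvco] -> 6 lines: pjau liw hpucb uckz fnvco nqjyn
Hunk 3: at line 1 remove [liw] add [bjxyf,lmtu,dbs] -> 8 lines: pjau bjxyf lmtu dbs hpucb uckz fnvco nqjyn
Hunk 4: at line 3 remove [hpucb,uckz] add [qfo,dbyqe,crnn] -> 9 lines: pjau bjxyf lmtu dbs qfo dbyqe crnn fnvco nqjyn
Hunk 5: at line 2 remove [dbs,qfo,dbyqe] add [klsr] -> 7 lines: pjau bjxyf lmtu klsr crnn fnvco nqjyn
Final line 6: fnvco

Answer: fnvco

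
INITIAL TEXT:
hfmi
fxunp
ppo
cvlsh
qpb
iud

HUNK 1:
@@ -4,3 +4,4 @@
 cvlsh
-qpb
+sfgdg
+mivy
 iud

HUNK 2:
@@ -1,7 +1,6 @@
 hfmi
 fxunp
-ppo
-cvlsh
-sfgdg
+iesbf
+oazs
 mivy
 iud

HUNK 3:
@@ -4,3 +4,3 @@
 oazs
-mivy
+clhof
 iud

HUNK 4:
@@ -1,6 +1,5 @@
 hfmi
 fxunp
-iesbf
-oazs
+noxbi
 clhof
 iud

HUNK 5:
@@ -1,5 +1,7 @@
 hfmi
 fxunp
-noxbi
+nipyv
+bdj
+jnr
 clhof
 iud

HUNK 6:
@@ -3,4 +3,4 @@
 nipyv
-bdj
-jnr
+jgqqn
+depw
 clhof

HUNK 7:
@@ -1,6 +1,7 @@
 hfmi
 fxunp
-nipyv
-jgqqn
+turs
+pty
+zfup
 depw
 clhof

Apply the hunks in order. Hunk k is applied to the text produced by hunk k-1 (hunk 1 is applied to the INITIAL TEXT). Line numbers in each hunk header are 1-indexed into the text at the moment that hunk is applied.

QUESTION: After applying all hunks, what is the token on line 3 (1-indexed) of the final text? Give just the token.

Answer: turs

Derivation:
Hunk 1: at line 4 remove [qpb] add [sfgdg,mivy] -> 7 lines: hfmi fxunp ppo cvlsh sfgdg mivy iud
Hunk 2: at line 1 remove [ppo,cvlsh,sfgdg] add [iesbf,oazs] -> 6 lines: hfmi fxunp iesbf oazs mivy iud
Hunk 3: at line 4 remove [mivy] add [clhof] -> 6 lines: hfmi fxunp iesbf oazs clhof iud
Hunk 4: at line 1 remove [iesbf,oazs] add [noxbi] -> 5 lines: hfmi fxunp noxbi clhof iud
Hunk 5: at line 1 remove [noxbi] add [nipyv,bdj,jnr] -> 7 lines: hfmi fxunp nipyv bdj jnr clhof iud
Hunk 6: at line 3 remove [bdj,jnr] add [jgqqn,depw] -> 7 lines: hfmi fxunp nipyv jgqqn depw clhof iud
Hunk 7: at line 1 remove [nipyv,jgqqn] add [turs,pty,zfup] -> 8 lines: hfmi fxunp turs pty zfup depw clhof iud
Final line 3: turs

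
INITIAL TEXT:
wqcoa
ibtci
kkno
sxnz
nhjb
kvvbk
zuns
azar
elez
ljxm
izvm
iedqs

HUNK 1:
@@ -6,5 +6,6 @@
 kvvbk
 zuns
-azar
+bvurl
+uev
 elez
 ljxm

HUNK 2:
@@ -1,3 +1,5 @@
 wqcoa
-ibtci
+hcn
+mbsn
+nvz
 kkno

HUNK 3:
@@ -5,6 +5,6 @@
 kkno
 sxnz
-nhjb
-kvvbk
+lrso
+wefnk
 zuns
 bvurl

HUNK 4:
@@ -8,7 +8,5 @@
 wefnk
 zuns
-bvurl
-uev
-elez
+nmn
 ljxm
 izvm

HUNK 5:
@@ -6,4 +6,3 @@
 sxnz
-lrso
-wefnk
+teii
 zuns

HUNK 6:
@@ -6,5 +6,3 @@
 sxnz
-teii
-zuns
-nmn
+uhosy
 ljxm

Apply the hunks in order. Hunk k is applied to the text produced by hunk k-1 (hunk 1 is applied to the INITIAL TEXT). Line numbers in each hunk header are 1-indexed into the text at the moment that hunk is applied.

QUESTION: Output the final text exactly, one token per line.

Hunk 1: at line 6 remove [azar] add [bvurl,uev] -> 13 lines: wqcoa ibtci kkno sxnz nhjb kvvbk zuns bvurl uev elez ljxm izvm iedqs
Hunk 2: at line 1 remove [ibtci] add [hcn,mbsn,nvz] -> 15 lines: wqcoa hcn mbsn nvz kkno sxnz nhjb kvvbk zuns bvurl uev elez ljxm izvm iedqs
Hunk 3: at line 5 remove [nhjb,kvvbk] add [lrso,wefnk] -> 15 lines: wqcoa hcn mbsn nvz kkno sxnz lrso wefnk zuns bvurl uev elez ljxm izvm iedqs
Hunk 4: at line 8 remove [bvurl,uev,elez] add [nmn] -> 13 lines: wqcoa hcn mbsn nvz kkno sxnz lrso wefnk zuns nmn ljxm izvm iedqs
Hunk 5: at line 6 remove [lrso,wefnk] add [teii] -> 12 lines: wqcoa hcn mbsn nvz kkno sxnz teii zuns nmn ljxm izvm iedqs
Hunk 6: at line 6 remove [teii,zuns,nmn] add [uhosy] -> 10 lines: wqcoa hcn mbsn nvz kkno sxnz uhosy ljxm izvm iedqs

Answer: wqcoa
hcn
mbsn
nvz
kkno
sxnz
uhosy
ljxm
izvm
iedqs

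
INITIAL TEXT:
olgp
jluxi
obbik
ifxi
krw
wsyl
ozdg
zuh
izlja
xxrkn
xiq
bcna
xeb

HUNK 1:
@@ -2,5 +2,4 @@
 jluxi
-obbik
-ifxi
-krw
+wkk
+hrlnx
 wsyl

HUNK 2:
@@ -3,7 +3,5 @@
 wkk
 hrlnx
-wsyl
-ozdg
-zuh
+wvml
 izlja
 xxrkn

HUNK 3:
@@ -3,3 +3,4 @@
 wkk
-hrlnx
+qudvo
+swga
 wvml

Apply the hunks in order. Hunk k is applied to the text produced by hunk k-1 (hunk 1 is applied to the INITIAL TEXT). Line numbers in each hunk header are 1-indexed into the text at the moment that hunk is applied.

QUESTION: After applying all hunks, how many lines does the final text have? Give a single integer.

Answer: 11

Derivation:
Hunk 1: at line 2 remove [obbik,ifxi,krw] add [wkk,hrlnx] -> 12 lines: olgp jluxi wkk hrlnx wsyl ozdg zuh izlja xxrkn xiq bcna xeb
Hunk 2: at line 3 remove [wsyl,ozdg,zuh] add [wvml] -> 10 lines: olgp jluxi wkk hrlnx wvml izlja xxrkn xiq bcna xeb
Hunk 3: at line 3 remove [hrlnx] add [qudvo,swga] -> 11 lines: olgp jluxi wkk qudvo swga wvml izlja xxrkn xiq bcna xeb
Final line count: 11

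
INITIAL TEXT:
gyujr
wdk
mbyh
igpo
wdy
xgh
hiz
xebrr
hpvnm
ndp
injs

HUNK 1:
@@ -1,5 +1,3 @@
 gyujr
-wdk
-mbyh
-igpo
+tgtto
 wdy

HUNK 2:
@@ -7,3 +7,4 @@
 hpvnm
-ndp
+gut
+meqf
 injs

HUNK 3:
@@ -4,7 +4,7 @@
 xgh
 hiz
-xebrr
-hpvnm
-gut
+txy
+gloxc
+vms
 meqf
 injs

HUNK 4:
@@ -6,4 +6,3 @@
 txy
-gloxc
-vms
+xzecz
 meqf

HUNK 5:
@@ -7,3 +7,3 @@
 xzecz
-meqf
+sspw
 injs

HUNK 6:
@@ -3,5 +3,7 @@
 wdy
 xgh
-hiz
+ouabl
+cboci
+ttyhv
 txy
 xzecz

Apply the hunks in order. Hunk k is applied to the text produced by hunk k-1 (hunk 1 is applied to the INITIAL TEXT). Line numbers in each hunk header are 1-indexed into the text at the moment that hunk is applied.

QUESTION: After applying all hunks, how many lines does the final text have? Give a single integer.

Answer: 11

Derivation:
Hunk 1: at line 1 remove [wdk,mbyh,igpo] add [tgtto] -> 9 lines: gyujr tgtto wdy xgh hiz xebrr hpvnm ndp injs
Hunk 2: at line 7 remove [ndp] add [gut,meqf] -> 10 lines: gyujr tgtto wdy xgh hiz xebrr hpvnm gut meqf injs
Hunk 3: at line 4 remove [xebrr,hpvnm,gut] add [txy,gloxc,vms] -> 10 lines: gyujr tgtto wdy xgh hiz txy gloxc vms meqf injs
Hunk 4: at line 6 remove [gloxc,vms] add [xzecz] -> 9 lines: gyujr tgtto wdy xgh hiz txy xzecz meqf injs
Hunk 5: at line 7 remove [meqf] add [sspw] -> 9 lines: gyujr tgtto wdy xgh hiz txy xzecz sspw injs
Hunk 6: at line 3 remove [hiz] add [ouabl,cboci,ttyhv] -> 11 lines: gyujr tgtto wdy xgh ouabl cboci ttyhv txy xzecz sspw injs
Final line count: 11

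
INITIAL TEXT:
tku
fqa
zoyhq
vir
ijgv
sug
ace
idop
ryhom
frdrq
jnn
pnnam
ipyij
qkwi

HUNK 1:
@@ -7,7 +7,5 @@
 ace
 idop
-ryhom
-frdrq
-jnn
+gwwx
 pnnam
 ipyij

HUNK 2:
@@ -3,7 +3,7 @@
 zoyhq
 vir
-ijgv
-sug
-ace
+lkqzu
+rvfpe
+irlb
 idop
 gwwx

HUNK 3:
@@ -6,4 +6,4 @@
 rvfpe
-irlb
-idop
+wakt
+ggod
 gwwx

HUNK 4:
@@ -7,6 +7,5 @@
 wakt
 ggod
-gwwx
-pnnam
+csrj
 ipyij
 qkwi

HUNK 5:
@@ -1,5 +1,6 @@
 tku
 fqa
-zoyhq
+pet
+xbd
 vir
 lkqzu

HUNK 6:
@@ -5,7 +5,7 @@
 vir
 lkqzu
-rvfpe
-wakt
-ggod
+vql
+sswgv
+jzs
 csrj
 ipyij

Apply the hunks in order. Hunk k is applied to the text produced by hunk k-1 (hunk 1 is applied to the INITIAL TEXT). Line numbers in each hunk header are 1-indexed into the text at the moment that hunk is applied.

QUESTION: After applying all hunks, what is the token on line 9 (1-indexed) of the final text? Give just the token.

Answer: jzs

Derivation:
Hunk 1: at line 7 remove [ryhom,frdrq,jnn] add [gwwx] -> 12 lines: tku fqa zoyhq vir ijgv sug ace idop gwwx pnnam ipyij qkwi
Hunk 2: at line 3 remove [ijgv,sug,ace] add [lkqzu,rvfpe,irlb] -> 12 lines: tku fqa zoyhq vir lkqzu rvfpe irlb idop gwwx pnnam ipyij qkwi
Hunk 3: at line 6 remove [irlb,idop] add [wakt,ggod] -> 12 lines: tku fqa zoyhq vir lkqzu rvfpe wakt ggod gwwx pnnam ipyij qkwi
Hunk 4: at line 7 remove [gwwx,pnnam] add [csrj] -> 11 lines: tku fqa zoyhq vir lkqzu rvfpe wakt ggod csrj ipyij qkwi
Hunk 5: at line 1 remove [zoyhq] add [pet,xbd] -> 12 lines: tku fqa pet xbd vir lkqzu rvfpe wakt ggod csrj ipyij qkwi
Hunk 6: at line 5 remove [rvfpe,wakt,ggod] add [vql,sswgv,jzs] -> 12 lines: tku fqa pet xbd vir lkqzu vql sswgv jzs csrj ipyij qkwi
Final line 9: jzs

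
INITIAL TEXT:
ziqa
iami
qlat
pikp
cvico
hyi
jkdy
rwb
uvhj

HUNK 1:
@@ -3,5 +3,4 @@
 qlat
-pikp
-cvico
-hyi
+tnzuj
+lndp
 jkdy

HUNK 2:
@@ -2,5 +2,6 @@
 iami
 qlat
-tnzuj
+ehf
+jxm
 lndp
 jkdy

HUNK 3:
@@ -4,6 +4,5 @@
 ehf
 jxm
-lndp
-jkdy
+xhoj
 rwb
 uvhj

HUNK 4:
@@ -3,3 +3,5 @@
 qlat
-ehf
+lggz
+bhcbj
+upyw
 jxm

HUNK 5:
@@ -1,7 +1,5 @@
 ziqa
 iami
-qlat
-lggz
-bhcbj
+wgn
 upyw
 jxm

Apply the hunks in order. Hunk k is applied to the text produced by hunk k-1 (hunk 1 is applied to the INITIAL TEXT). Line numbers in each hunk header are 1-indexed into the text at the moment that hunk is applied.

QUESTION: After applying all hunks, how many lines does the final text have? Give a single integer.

Hunk 1: at line 3 remove [pikp,cvico,hyi] add [tnzuj,lndp] -> 8 lines: ziqa iami qlat tnzuj lndp jkdy rwb uvhj
Hunk 2: at line 2 remove [tnzuj] add [ehf,jxm] -> 9 lines: ziqa iami qlat ehf jxm lndp jkdy rwb uvhj
Hunk 3: at line 4 remove [lndp,jkdy] add [xhoj] -> 8 lines: ziqa iami qlat ehf jxm xhoj rwb uvhj
Hunk 4: at line 3 remove [ehf] add [lggz,bhcbj,upyw] -> 10 lines: ziqa iami qlat lggz bhcbj upyw jxm xhoj rwb uvhj
Hunk 5: at line 1 remove [qlat,lggz,bhcbj] add [wgn] -> 8 lines: ziqa iami wgn upyw jxm xhoj rwb uvhj
Final line count: 8

Answer: 8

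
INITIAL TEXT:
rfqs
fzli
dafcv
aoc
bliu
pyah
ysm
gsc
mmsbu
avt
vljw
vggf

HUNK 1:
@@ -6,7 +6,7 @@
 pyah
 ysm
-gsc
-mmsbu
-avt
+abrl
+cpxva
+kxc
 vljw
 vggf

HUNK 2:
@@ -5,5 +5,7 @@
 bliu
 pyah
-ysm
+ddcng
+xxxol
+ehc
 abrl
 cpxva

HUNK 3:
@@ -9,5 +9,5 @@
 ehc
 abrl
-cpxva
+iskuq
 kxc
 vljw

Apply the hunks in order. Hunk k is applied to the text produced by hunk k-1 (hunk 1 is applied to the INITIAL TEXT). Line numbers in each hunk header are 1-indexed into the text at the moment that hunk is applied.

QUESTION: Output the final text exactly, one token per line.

Hunk 1: at line 6 remove [gsc,mmsbu,avt] add [abrl,cpxva,kxc] -> 12 lines: rfqs fzli dafcv aoc bliu pyah ysm abrl cpxva kxc vljw vggf
Hunk 2: at line 5 remove [ysm] add [ddcng,xxxol,ehc] -> 14 lines: rfqs fzli dafcv aoc bliu pyah ddcng xxxol ehc abrl cpxva kxc vljw vggf
Hunk 3: at line 9 remove [cpxva] add [iskuq] -> 14 lines: rfqs fzli dafcv aoc bliu pyah ddcng xxxol ehc abrl iskuq kxc vljw vggf

Answer: rfqs
fzli
dafcv
aoc
bliu
pyah
ddcng
xxxol
ehc
abrl
iskuq
kxc
vljw
vggf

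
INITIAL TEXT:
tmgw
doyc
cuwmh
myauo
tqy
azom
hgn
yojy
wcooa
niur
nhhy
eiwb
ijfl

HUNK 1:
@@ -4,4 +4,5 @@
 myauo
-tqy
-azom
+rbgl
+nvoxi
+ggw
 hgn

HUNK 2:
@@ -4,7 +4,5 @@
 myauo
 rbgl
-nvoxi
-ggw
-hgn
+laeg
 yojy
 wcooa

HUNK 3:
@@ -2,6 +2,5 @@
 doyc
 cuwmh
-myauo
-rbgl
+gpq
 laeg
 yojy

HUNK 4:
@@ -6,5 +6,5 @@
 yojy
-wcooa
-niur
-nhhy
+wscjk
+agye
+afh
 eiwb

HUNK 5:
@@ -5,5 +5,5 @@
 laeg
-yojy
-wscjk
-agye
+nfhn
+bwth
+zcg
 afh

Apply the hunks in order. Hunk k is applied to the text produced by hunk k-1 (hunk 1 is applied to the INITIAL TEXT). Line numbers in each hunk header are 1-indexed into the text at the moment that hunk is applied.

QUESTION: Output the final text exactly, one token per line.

Hunk 1: at line 4 remove [tqy,azom] add [rbgl,nvoxi,ggw] -> 14 lines: tmgw doyc cuwmh myauo rbgl nvoxi ggw hgn yojy wcooa niur nhhy eiwb ijfl
Hunk 2: at line 4 remove [nvoxi,ggw,hgn] add [laeg] -> 12 lines: tmgw doyc cuwmh myauo rbgl laeg yojy wcooa niur nhhy eiwb ijfl
Hunk 3: at line 2 remove [myauo,rbgl] add [gpq] -> 11 lines: tmgw doyc cuwmh gpq laeg yojy wcooa niur nhhy eiwb ijfl
Hunk 4: at line 6 remove [wcooa,niur,nhhy] add [wscjk,agye,afh] -> 11 lines: tmgw doyc cuwmh gpq laeg yojy wscjk agye afh eiwb ijfl
Hunk 5: at line 5 remove [yojy,wscjk,agye] add [nfhn,bwth,zcg] -> 11 lines: tmgw doyc cuwmh gpq laeg nfhn bwth zcg afh eiwb ijfl

Answer: tmgw
doyc
cuwmh
gpq
laeg
nfhn
bwth
zcg
afh
eiwb
ijfl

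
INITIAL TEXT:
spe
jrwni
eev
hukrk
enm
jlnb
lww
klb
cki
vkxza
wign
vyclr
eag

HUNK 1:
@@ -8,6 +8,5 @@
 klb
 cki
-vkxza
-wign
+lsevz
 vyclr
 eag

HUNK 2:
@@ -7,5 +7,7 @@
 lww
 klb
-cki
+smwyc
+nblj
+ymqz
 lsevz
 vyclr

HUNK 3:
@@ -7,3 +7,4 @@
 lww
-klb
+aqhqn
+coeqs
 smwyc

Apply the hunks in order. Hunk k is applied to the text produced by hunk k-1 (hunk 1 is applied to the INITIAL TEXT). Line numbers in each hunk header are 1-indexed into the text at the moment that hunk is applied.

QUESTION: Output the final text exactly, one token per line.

Hunk 1: at line 8 remove [vkxza,wign] add [lsevz] -> 12 lines: spe jrwni eev hukrk enm jlnb lww klb cki lsevz vyclr eag
Hunk 2: at line 7 remove [cki] add [smwyc,nblj,ymqz] -> 14 lines: spe jrwni eev hukrk enm jlnb lww klb smwyc nblj ymqz lsevz vyclr eag
Hunk 3: at line 7 remove [klb] add [aqhqn,coeqs] -> 15 lines: spe jrwni eev hukrk enm jlnb lww aqhqn coeqs smwyc nblj ymqz lsevz vyclr eag

Answer: spe
jrwni
eev
hukrk
enm
jlnb
lww
aqhqn
coeqs
smwyc
nblj
ymqz
lsevz
vyclr
eag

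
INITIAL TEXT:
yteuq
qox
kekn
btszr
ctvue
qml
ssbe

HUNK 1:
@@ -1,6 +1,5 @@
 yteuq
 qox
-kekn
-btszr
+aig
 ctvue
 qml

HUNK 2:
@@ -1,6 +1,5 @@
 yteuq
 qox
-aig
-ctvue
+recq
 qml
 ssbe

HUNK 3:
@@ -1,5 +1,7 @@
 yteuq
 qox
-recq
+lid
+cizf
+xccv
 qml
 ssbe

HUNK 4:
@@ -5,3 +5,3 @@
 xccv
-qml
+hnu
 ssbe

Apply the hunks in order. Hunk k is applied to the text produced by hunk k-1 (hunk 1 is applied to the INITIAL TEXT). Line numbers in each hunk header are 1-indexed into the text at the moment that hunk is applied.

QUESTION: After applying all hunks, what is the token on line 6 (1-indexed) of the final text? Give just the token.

Hunk 1: at line 1 remove [kekn,btszr] add [aig] -> 6 lines: yteuq qox aig ctvue qml ssbe
Hunk 2: at line 1 remove [aig,ctvue] add [recq] -> 5 lines: yteuq qox recq qml ssbe
Hunk 3: at line 1 remove [recq] add [lid,cizf,xccv] -> 7 lines: yteuq qox lid cizf xccv qml ssbe
Hunk 4: at line 5 remove [qml] add [hnu] -> 7 lines: yteuq qox lid cizf xccv hnu ssbe
Final line 6: hnu

Answer: hnu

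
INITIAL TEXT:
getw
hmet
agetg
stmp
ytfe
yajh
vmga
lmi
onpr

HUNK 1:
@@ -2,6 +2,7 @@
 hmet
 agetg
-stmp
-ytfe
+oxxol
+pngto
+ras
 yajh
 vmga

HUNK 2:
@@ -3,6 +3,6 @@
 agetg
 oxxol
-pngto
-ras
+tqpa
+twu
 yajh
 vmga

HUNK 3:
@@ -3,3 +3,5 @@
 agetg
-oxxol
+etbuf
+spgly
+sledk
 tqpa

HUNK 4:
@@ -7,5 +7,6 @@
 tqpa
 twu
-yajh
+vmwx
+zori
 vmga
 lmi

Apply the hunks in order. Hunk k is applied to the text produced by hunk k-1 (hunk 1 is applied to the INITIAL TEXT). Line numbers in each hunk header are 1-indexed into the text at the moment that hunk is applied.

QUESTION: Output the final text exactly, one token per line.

Answer: getw
hmet
agetg
etbuf
spgly
sledk
tqpa
twu
vmwx
zori
vmga
lmi
onpr

Derivation:
Hunk 1: at line 2 remove [stmp,ytfe] add [oxxol,pngto,ras] -> 10 lines: getw hmet agetg oxxol pngto ras yajh vmga lmi onpr
Hunk 2: at line 3 remove [pngto,ras] add [tqpa,twu] -> 10 lines: getw hmet agetg oxxol tqpa twu yajh vmga lmi onpr
Hunk 3: at line 3 remove [oxxol] add [etbuf,spgly,sledk] -> 12 lines: getw hmet agetg etbuf spgly sledk tqpa twu yajh vmga lmi onpr
Hunk 4: at line 7 remove [yajh] add [vmwx,zori] -> 13 lines: getw hmet agetg etbuf spgly sledk tqpa twu vmwx zori vmga lmi onpr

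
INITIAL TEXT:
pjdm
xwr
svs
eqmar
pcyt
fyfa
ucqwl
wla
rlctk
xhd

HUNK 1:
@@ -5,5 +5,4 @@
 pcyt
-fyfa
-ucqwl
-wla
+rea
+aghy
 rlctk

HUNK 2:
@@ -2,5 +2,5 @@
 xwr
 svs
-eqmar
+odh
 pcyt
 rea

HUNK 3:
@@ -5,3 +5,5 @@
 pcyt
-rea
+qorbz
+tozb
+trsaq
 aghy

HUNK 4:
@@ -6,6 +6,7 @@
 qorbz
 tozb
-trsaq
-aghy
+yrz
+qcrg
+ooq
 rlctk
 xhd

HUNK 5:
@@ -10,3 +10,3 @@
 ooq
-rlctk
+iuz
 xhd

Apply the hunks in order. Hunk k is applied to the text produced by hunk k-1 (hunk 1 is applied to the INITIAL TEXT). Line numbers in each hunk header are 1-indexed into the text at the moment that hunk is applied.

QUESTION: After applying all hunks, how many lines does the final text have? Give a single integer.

Hunk 1: at line 5 remove [fyfa,ucqwl,wla] add [rea,aghy] -> 9 lines: pjdm xwr svs eqmar pcyt rea aghy rlctk xhd
Hunk 2: at line 2 remove [eqmar] add [odh] -> 9 lines: pjdm xwr svs odh pcyt rea aghy rlctk xhd
Hunk 3: at line 5 remove [rea] add [qorbz,tozb,trsaq] -> 11 lines: pjdm xwr svs odh pcyt qorbz tozb trsaq aghy rlctk xhd
Hunk 4: at line 6 remove [trsaq,aghy] add [yrz,qcrg,ooq] -> 12 lines: pjdm xwr svs odh pcyt qorbz tozb yrz qcrg ooq rlctk xhd
Hunk 5: at line 10 remove [rlctk] add [iuz] -> 12 lines: pjdm xwr svs odh pcyt qorbz tozb yrz qcrg ooq iuz xhd
Final line count: 12

Answer: 12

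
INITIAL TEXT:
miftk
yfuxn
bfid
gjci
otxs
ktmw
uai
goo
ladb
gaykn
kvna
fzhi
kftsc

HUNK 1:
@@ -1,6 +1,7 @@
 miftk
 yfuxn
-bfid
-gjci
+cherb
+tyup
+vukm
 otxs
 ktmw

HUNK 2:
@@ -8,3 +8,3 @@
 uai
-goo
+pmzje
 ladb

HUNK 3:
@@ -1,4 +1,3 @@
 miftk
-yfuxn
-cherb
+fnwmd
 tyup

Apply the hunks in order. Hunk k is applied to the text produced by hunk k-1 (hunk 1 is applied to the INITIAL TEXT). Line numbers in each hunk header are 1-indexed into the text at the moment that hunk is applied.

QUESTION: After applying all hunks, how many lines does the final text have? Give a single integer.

Hunk 1: at line 1 remove [bfid,gjci] add [cherb,tyup,vukm] -> 14 lines: miftk yfuxn cherb tyup vukm otxs ktmw uai goo ladb gaykn kvna fzhi kftsc
Hunk 2: at line 8 remove [goo] add [pmzje] -> 14 lines: miftk yfuxn cherb tyup vukm otxs ktmw uai pmzje ladb gaykn kvna fzhi kftsc
Hunk 3: at line 1 remove [yfuxn,cherb] add [fnwmd] -> 13 lines: miftk fnwmd tyup vukm otxs ktmw uai pmzje ladb gaykn kvna fzhi kftsc
Final line count: 13

Answer: 13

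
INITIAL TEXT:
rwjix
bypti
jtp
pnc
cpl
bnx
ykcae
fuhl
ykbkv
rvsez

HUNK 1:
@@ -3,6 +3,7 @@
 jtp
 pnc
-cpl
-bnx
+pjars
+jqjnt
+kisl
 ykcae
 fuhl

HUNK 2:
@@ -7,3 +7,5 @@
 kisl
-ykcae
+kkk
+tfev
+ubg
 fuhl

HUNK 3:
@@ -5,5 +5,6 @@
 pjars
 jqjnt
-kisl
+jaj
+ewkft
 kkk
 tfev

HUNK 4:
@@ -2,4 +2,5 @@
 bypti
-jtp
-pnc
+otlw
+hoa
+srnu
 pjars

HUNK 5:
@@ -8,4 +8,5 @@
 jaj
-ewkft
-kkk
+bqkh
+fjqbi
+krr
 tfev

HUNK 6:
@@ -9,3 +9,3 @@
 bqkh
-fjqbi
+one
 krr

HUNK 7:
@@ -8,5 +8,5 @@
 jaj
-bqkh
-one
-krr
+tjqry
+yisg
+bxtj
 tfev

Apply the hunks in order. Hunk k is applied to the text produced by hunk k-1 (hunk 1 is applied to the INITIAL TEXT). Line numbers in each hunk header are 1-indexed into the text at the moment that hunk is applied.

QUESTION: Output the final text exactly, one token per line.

Hunk 1: at line 3 remove [cpl,bnx] add [pjars,jqjnt,kisl] -> 11 lines: rwjix bypti jtp pnc pjars jqjnt kisl ykcae fuhl ykbkv rvsez
Hunk 2: at line 7 remove [ykcae] add [kkk,tfev,ubg] -> 13 lines: rwjix bypti jtp pnc pjars jqjnt kisl kkk tfev ubg fuhl ykbkv rvsez
Hunk 3: at line 5 remove [kisl] add [jaj,ewkft] -> 14 lines: rwjix bypti jtp pnc pjars jqjnt jaj ewkft kkk tfev ubg fuhl ykbkv rvsez
Hunk 4: at line 2 remove [jtp,pnc] add [otlw,hoa,srnu] -> 15 lines: rwjix bypti otlw hoa srnu pjars jqjnt jaj ewkft kkk tfev ubg fuhl ykbkv rvsez
Hunk 5: at line 8 remove [ewkft,kkk] add [bqkh,fjqbi,krr] -> 16 lines: rwjix bypti otlw hoa srnu pjars jqjnt jaj bqkh fjqbi krr tfev ubg fuhl ykbkv rvsez
Hunk 6: at line 9 remove [fjqbi] add [one] -> 16 lines: rwjix bypti otlw hoa srnu pjars jqjnt jaj bqkh one krr tfev ubg fuhl ykbkv rvsez
Hunk 7: at line 8 remove [bqkh,one,krr] add [tjqry,yisg,bxtj] -> 16 lines: rwjix bypti otlw hoa srnu pjars jqjnt jaj tjqry yisg bxtj tfev ubg fuhl ykbkv rvsez

Answer: rwjix
bypti
otlw
hoa
srnu
pjars
jqjnt
jaj
tjqry
yisg
bxtj
tfev
ubg
fuhl
ykbkv
rvsez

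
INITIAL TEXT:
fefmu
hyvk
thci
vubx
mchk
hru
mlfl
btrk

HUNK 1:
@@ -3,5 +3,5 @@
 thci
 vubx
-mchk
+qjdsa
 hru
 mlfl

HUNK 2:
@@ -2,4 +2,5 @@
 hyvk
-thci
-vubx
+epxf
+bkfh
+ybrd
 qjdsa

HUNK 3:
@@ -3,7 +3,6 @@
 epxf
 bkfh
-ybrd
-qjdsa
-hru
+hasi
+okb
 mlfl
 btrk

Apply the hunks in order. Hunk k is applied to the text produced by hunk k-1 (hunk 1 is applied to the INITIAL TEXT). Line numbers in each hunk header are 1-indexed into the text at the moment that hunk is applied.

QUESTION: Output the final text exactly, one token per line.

Answer: fefmu
hyvk
epxf
bkfh
hasi
okb
mlfl
btrk

Derivation:
Hunk 1: at line 3 remove [mchk] add [qjdsa] -> 8 lines: fefmu hyvk thci vubx qjdsa hru mlfl btrk
Hunk 2: at line 2 remove [thci,vubx] add [epxf,bkfh,ybrd] -> 9 lines: fefmu hyvk epxf bkfh ybrd qjdsa hru mlfl btrk
Hunk 3: at line 3 remove [ybrd,qjdsa,hru] add [hasi,okb] -> 8 lines: fefmu hyvk epxf bkfh hasi okb mlfl btrk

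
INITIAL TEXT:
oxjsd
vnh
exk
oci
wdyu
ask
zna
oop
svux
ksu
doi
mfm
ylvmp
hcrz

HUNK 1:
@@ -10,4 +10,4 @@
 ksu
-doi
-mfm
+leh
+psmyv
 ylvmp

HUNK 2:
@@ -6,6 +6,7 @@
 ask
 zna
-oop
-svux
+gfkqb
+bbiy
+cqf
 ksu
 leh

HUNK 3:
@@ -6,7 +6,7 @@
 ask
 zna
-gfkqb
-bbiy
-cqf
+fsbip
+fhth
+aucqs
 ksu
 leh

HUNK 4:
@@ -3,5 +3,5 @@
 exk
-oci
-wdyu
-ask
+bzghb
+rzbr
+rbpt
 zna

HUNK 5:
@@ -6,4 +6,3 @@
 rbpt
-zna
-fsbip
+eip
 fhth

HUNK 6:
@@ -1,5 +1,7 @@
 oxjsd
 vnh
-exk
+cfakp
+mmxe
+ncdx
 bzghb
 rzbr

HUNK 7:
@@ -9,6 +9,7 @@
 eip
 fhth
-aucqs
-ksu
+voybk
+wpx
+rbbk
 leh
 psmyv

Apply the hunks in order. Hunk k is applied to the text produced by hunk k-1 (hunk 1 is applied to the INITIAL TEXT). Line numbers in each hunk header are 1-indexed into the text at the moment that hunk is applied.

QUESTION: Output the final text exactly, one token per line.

Hunk 1: at line 10 remove [doi,mfm] add [leh,psmyv] -> 14 lines: oxjsd vnh exk oci wdyu ask zna oop svux ksu leh psmyv ylvmp hcrz
Hunk 2: at line 6 remove [oop,svux] add [gfkqb,bbiy,cqf] -> 15 lines: oxjsd vnh exk oci wdyu ask zna gfkqb bbiy cqf ksu leh psmyv ylvmp hcrz
Hunk 3: at line 6 remove [gfkqb,bbiy,cqf] add [fsbip,fhth,aucqs] -> 15 lines: oxjsd vnh exk oci wdyu ask zna fsbip fhth aucqs ksu leh psmyv ylvmp hcrz
Hunk 4: at line 3 remove [oci,wdyu,ask] add [bzghb,rzbr,rbpt] -> 15 lines: oxjsd vnh exk bzghb rzbr rbpt zna fsbip fhth aucqs ksu leh psmyv ylvmp hcrz
Hunk 5: at line 6 remove [zna,fsbip] add [eip] -> 14 lines: oxjsd vnh exk bzghb rzbr rbpt eip fhth aucqs ksu leh psmyv ylvmp hcrz
Hunk 6: at line 1 remove [exk] add [cfakp,mmxe,ncdx] -> 16 lines: oxjsd vnh cfakp mmxe ncdx bzghb rzbr rbpt eip fhth aucqs ksu leh psmyv ylvmp hcrz
Hunk 7: at line 9 remove [aucqs,ksu] add [voybk,wpx,rbbk] -> 17 lines: oxjsd vnh cfakp mmxe ncdx bzghb rzbr rbpt eip fhth voybk wpx rbbk leh psmyv ylvmp hcrz

Answer: oxjsd
vnh
cfakp
mmxe
ncdx
bzghb
rzbr
rbpt
eip
fhth
voybk
wpx
rbbk
leh
psmyv
ylvmp
hcrz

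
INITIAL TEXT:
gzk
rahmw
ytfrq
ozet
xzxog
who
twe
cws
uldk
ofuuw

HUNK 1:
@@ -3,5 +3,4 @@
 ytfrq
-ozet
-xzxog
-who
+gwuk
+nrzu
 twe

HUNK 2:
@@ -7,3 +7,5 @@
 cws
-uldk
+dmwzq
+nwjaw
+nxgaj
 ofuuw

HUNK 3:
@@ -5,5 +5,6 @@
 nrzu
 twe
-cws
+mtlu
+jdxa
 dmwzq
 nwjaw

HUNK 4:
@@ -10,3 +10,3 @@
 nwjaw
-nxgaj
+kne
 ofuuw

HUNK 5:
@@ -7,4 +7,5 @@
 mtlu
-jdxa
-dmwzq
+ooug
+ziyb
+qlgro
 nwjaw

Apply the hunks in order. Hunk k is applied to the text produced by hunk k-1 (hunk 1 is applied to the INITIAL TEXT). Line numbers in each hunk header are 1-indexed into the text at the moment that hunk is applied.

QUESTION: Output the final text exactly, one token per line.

Answer: gzk
rahmw
ytfrq
gwuk
nrzu
twe
mtlu
ooug
ziyb
qlgro
nwjaw
kne
ofuuw

Derivation:
Hunk 1: at line 3 remove [ozet,xzxog,who] add [gwuk,nrzu] -> 9 lines: gzk rahmw ytfrq gwuk nrzu twe cws uldk ofuuw
Hunk 2: at line 7 remove [uldk] add [dmwzq,nwjaw,nxgaj] -> 11 lines: gzk rahmw ytfrq gwuk nrzu twe cws dmwzq nwjaw nxgaj ofuuw
Hunk 3: at line 5 remove [cws] add [mtlu,jdxa] -> 12 lines: gzk rahmw ytfrq gwuk nrzu twe mtlu jdxa dmwzq nwjaw nxgaj ofuuw
Hunk 4: at line 10 remove [nxgaj] add [kne] -> 12 lines: gzk rahmw ytfrq gwuk nrzu twe mtlu jdxa dmwzq nwjaw kne ofuuw
Hunk 5: at line 7 remove [jdxa,dmwzq] add [ooug,ziyb,qlgro] -> 13 lines: gzk rahmw ytfrq gwuk nrzu twe mtlu ooug ziyb qlgro nwjaw kne ofuuw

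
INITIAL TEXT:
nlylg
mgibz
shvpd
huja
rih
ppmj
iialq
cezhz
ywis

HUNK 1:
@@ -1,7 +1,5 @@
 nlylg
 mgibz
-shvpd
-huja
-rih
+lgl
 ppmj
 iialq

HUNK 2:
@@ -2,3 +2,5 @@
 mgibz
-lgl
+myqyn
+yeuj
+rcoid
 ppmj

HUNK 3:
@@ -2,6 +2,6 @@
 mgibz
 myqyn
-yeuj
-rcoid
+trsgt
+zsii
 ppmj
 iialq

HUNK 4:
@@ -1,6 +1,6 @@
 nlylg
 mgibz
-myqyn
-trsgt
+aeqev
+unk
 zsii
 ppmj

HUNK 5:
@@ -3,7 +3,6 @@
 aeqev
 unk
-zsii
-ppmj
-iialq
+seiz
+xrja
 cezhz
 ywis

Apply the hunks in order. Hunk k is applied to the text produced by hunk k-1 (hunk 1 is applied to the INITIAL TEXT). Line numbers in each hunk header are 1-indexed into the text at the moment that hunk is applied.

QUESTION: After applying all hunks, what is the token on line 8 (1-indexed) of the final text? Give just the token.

Hunk 1: at line 1 remove [shvpd,huja,rih] add [lgl] -> 7 lines: nlylg mgibz lgl ppmj iialq cezhz ywis
Hunk 2: at line 2 remove [lgl] add [myqyn,yeuj,rcoid] -> 9 lines: nlylg mgibz myqyn yeuj rcoid ppmj iialq cezhz ywis
Hunk 3: at line 2 remove [yeuj,rcoid] add [trsgt,zsii] -> 9 lines: nlylg mgibz myqyn trsgt zsii ppmj iialq cezhz ywis
Hunk 4: at line 1 remove [myqyn,trsgt] add [aeqev,unk] -> 9 lines: nlylg mgibz aeqev unk zsii ppmj iialq cezhz ywis
Hunk 5: at line 3 remove [zsii,ppmj,iialq] add [seiz,xrja] -> 8 lines: nlylg mgibz aeqev unk seiz xrja cezhz ywis
Final line 8: ywis

Answer: ywis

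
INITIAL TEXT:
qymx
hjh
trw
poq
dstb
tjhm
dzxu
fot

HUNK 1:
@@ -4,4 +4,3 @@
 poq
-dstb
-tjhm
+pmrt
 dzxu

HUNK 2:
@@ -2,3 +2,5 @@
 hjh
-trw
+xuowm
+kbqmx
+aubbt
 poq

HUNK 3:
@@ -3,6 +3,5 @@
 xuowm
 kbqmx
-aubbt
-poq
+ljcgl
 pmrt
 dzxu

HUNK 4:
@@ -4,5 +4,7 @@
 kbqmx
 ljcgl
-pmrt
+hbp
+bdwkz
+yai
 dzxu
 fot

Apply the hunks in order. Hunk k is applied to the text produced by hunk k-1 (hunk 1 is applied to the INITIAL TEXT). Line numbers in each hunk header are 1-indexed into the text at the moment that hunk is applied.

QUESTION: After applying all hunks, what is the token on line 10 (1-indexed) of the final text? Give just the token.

Answer: fot

Derivation:
Hunk 1: at line 4 remove [dstb,tjhm] add [pmrt] -> 7 lines: qymx hjh trw poq pmrt dzxu fot
Hunk 2: at line 2 remove [trw] add [xuowm,kbqmx,aubbt] -> 9 lines: qymx hjh xuowm kbqmx aubbt poq pmrt dzxu fot
Hunk 3: at line 3 remove [aubbt,poq] add [ljcgl] -> 8 lines: qymx hjh xuowm kbqmx ljcgl pmrt dzxu fot
Hunk 4: at line 4 remove [pmrt] add [hbp,bdwkz,yai] -> 10 lines: qymx hjh xuowm kbqmx ljcgl hbp bdwkz yai dzxu fot
Final line 10: fot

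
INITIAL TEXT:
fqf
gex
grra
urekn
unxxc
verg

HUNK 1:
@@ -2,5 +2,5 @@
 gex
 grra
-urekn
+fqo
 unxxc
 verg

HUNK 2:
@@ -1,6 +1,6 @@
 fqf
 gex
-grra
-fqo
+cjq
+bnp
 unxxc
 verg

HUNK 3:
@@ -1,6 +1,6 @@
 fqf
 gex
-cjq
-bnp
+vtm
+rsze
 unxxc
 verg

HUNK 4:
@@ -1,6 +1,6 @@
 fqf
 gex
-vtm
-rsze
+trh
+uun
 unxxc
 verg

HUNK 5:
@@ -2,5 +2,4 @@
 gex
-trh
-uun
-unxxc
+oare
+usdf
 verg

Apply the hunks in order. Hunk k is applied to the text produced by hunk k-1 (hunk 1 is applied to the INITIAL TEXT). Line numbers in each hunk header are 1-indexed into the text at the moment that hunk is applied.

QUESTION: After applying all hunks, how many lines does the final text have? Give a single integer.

Answer: 5

Derivation:
Hunk 1: at line 2 remove [urekn] add [fqo] -> 6 lines: fqf gex grra fqo unxxc verg
Hunk 2: at line 1 remove [grra,fqo] add [cjq,bnp] -> 6 lines: fqf gex cjq bnp unxxc verg
Hunk 3: at line 1 remove [cjq,bnp] add [vtm,rsze] -> 6 lines: fqf gex vtm rsze unxxc verg
Hunk 4: at line 1 remove [vtm,rsze] add [trh,uun] -> 6 lines: fqf gex trh uun unxxc verg
Hunk 5: at line 2 remove [trh,uun,unxxc] add [oare,usdf] -> 5 lines: fqf gex oare usdf verg
Final line count: 5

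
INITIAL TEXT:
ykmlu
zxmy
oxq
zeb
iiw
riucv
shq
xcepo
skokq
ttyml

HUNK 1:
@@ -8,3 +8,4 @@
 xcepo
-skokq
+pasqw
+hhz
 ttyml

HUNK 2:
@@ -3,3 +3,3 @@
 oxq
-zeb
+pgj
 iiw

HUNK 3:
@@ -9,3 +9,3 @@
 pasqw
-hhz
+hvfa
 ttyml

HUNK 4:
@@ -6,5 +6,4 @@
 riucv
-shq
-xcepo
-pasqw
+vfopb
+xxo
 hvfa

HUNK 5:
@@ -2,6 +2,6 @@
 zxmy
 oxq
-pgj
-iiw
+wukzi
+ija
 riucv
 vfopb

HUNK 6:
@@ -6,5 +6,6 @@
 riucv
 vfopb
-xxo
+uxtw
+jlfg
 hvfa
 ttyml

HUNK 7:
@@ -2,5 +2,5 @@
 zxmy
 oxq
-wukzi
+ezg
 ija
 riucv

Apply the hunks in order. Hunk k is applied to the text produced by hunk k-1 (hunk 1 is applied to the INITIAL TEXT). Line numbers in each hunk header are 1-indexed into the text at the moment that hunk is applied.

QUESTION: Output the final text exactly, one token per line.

Answer: ykmlu
zxmy
oxq
ezg
ija
riucv
vfopb
uxtw
jlfg
hvfa
ttyml

Derivation:
Hunk 1: at line 8 remove [skokq] add [pasqw,hhz] -> 11 lines: ykmlu zxmy oxq zeb iiw riucv shq xcepo pasqw hhz ttyml
Hunk 2: at line 3 remove [zeb] add [pgj] -> 11 lines: ykmlu zxmy oxq pgj iiw riucv shq xcepo pasqw hhz ttyml
Hunk 3: at line 9 remove [hhz] add [hvfa] -> 11 lines: ykmlu zxmy oxq pgj iiw riucv shq xcepo pasqw hvfa ttyml
Hunk 4: at line 6 remove [shq,xcepo,pasqw] add [vfopb,xxo] -> 10 lines: ykmlu zxmy oxq pgj iiw riucv vfopb xxo hvfa ttyml
Hunk 5: at line 2 remove [pgj,iiw] add [wukzi,ija] -> 10 lines: ykmlu zxmy oxq wukzi ija riucv vfopb xxo hvfa ttyml
Hunk 6: at line 6 remove [xxo] add [uxtw,jlfg] -> 11 lines: ykmlu zxmy oxq wukzi ija riucv vfopb uxtw jlfg hvfa ttyml
Hunk 7: at line 2 remove [wukzi] add [ezg] -> 11 lines: ykmlu zxmy oxq ezg ija riucv vfopb uxtw jlfg hvfa ttyml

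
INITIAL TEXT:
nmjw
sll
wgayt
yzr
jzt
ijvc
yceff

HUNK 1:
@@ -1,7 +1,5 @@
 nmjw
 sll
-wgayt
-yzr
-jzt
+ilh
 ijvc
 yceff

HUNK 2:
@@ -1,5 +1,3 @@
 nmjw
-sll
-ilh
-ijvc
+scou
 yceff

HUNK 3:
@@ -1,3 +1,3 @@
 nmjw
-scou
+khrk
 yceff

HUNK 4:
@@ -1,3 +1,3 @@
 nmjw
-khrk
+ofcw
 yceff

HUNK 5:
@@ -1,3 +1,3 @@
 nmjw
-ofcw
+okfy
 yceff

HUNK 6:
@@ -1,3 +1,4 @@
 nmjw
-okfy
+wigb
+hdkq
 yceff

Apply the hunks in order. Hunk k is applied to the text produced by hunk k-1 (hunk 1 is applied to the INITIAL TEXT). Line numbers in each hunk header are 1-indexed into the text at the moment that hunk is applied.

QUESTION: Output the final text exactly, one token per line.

Answer: nmjw
wigb
hdkq
yceff

Derivation:
Hunk 1: at line 1 remove [wgayt,yzr,jzt] add [ilh] -> 5 lines: nmjw sll ilh ijvc yceff
Hunk 2: at line 1 remove [sll,ilh,ijvc] add [scou] -> 3 lines: nmjw scou yceff
Hunk 3: at line 1 remove [scou] add [khrk] -> 3 lines: nmjw khrk yceff
Hunk 4: at line 1 remove [khrk] add [ofcw] -> 3 lines: nmjw ofcw yceff
Hunk 5: at line 1 remove [ofcw] add [okfy] -> 3 lines: nmjw okfy yceff
Hunk 6: at line 1 remove [okfy] add [wigb,hdkq] -> 4 lines: nmjw wigb hdkq yceff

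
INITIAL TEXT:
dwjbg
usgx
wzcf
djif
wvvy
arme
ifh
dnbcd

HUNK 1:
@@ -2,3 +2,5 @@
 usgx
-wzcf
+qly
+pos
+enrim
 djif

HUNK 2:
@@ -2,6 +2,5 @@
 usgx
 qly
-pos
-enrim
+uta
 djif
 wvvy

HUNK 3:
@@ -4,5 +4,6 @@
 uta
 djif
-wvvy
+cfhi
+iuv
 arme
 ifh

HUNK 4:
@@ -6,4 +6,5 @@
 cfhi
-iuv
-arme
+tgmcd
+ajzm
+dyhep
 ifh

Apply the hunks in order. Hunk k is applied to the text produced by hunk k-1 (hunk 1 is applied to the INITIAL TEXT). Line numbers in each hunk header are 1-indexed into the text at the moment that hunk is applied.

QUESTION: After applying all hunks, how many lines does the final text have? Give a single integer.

Hunk 1: at line 2 remove [wzcf] add [qly,pos,enrim] -> 10 lines: dwjbg usgx qly pos enrim djif wvvy arme ifh dnbcd
Hunk 2: at line 2 remove [pos,enrim] add [uta] -> 9 lines: dwjbg usgx qly uta djif wvvy arme ifh dnbcd
Hunk 3: at line 4 remove [wvvy] add [cfhi,iuv] -> 10 lines: dwjbg usgx qly uta djif cfhi iuv arme ifh dnbcd
Hunk 4: at line 6 remove [iuv,arme] add [tgmcd,ajzm,dyhep] -> 11 lines: dwjbg usgx qly uta djif cfhi tgmcd ajzm dyhep ifh dnbcd
Final line count: 11

Answer: 11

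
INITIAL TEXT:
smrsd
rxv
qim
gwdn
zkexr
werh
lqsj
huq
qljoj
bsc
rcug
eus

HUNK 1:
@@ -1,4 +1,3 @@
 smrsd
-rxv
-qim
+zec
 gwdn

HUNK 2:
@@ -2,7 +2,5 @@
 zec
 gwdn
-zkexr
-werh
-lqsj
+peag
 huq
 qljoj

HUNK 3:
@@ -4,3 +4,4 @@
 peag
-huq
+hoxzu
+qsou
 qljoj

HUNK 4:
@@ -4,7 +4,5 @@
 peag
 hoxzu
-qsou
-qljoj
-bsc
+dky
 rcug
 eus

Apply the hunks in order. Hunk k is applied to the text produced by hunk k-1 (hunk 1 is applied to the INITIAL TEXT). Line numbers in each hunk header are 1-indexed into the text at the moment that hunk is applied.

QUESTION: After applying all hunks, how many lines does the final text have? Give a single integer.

Hunk 1: at line 1 remove [rxv,qim] add [zec] -> 11 lines: smrsd zec gwdn zkexr werh lqsj huq qljoj bsc rcug eus
Hunk 2: at line 2 remove [zkexr,werh,lqsj] add [peag] -> 9 lines: smrsd zec gwdn peag huq qljoj bsc rcug eus
Hunk 3: at line 4 remove [huq] add [hoxzu,qsou] -> 10 lines: smrsd zec gwdn peag hoxzu qsou qljoj bsc rcug eus
Hunk 4: at line 4 remove [qsou,qljoj,bsc] add [dky] -> 8 lines: smrsd zec gwdn peag hoxzu dky rcug eus
Final line count: 8

Answer: 8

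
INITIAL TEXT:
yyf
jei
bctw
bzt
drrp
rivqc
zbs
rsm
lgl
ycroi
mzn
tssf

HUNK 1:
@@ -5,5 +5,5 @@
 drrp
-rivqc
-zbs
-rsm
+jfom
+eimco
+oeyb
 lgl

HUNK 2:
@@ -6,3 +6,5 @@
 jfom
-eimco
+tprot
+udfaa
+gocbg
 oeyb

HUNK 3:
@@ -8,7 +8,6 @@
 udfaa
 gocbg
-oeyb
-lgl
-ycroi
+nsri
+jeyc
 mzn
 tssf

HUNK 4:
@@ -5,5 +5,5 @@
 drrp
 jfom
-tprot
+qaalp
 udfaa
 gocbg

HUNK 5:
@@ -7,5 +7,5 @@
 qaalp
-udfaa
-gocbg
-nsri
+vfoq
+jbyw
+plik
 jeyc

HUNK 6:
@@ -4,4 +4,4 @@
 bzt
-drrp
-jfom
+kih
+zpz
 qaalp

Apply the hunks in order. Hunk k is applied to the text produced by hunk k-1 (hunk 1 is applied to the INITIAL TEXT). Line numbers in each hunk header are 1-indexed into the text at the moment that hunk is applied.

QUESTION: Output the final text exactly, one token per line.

Hunk 1: at line 5 remove [rivqc,zbs,rsm] add [jfom,eimco,oeyb] -> 12 lines: yyf jei bctw bzt drrp jfom eimco oeyb lgl ycroi mzn tssf
Hunk 2: at line 6 remove [eimco] add [tprot,udfaa,gocbg] -> 14 lines: yyf jei bctw bzt drrp jfom tprot udfaa gocbg oeyb lgl ycroi mzn tssf
Hunk 3: at line 8 remove [oeyb,lgl,ycroi] add [nsri,jeyc] -> 13 lines: yyf jei bctw bzt drrp jfom tprot udfaa gocbg nsri jeyc mzn tssf
Hunk 4: at line 5 remove [tprot] add [qaalp] -> 13 lines: yyf jei bctw bzt drrp jfom qaalp udfaa gocbg nsri jeyc mzn tssf
Hunk 5: at line 7 remove [udfaa,gocbg,nsri] add [vfoq,jbyw,plik] -> 13 lines: yyf jei bctw bzt drrp jfom qaalp vfoq jbyw plik jeyc mzn tssf
Hunk 6: at line 4 remove [drrp,jfom] add [kih,zpz] -> 13 lines: yyf jei bctw bzt kih zpz qaalp vfoq jbyw plik jeyc mzn tssf

Answer: yyf
jei
bctw
bzt
kih
zpz
qaalp
vfoq
jbyw
plik
jeyc
mzn
tssf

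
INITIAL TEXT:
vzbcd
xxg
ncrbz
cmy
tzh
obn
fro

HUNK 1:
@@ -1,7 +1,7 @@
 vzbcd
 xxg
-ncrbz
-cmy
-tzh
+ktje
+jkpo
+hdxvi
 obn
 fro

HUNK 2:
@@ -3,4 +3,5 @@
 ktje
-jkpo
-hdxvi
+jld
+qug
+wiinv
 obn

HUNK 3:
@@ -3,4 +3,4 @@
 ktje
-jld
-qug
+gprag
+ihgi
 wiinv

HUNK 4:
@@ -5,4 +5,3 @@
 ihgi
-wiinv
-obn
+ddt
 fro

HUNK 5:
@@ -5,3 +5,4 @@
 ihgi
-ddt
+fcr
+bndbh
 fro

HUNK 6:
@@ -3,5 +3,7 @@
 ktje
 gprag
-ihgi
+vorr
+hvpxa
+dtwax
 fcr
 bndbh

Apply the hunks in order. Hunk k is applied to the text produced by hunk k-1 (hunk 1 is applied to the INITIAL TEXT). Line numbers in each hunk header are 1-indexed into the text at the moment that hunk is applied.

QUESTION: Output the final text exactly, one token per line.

Answer: vzbcd
xxg
ktje
gprag
vorr
hvpxa
dtwax
fcr
bndbh
fro

Derivation:
Hunk 1: at line 1 remove [ncrbz,cmy,tzh] add [ktje,jkpo,hdxvi] -> 7 lines: vzbcd xxg ktje jkpo hdxvi obn fro
Hunk 2: at line 3 remove [jkpo,hdxvi] add [jld,qug,wiinv] -> 8 lines: vzbcd xxg ktje jld qug wiinv obn fro
Hunk 3: at line 3 remove [jld,qug] add [gprag,ihgi] -> 8 lines: vzbcd xxg ktje gprag ihgi wiinv obn fro
Hunk 4: at line 5 remove [wiinv,obn] add [ddt] -> 7 lines: vzbcd xxg ktje gprag ihgi ddt fro
Hunk 5: at line 5 remove [ddt] add [fcr,bndbh] -> 8 lines: vzbcd xxg ktje gprag ihgi fcr bndbh fro
Hunk 6: at line 3 remove [ihgi] add [vorr,hvpxa,dtwax] -> 10 lines: vzbcd xxg ktje gprag vorr hvpxa dtwax fcr bndbh fro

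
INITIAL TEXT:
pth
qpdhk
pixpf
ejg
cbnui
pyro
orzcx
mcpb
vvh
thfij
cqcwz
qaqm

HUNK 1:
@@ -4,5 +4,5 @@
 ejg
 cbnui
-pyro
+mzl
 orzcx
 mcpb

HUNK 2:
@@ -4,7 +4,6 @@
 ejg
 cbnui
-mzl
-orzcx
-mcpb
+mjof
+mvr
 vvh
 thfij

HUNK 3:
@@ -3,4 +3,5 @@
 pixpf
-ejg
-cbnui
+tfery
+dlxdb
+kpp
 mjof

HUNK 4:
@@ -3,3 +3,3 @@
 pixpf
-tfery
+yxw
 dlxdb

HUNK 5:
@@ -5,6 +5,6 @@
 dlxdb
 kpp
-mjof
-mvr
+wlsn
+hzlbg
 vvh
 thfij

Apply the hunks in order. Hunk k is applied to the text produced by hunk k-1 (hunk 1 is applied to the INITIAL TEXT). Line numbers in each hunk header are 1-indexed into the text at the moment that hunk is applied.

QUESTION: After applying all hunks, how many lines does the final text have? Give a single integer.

Hunk 1: at line 4 remove [pyro] add [mzl] -> 12 lines: pth qpdhk pixpf ejg cbnui mzl orzcx mcpb vvh thfij cqcwz qaqm
Hunk 2: at line 4 remove [mzl,orzcx,mcpb] add [mjof,mvr] -> 11 lines: pth qpdhk pixpf ejg cbnui mjof mvr vvh thfij cqcwz qaqm
Hunk 3: at line 3 remove [ejg,cbnui] add [tfery,dlxdb,kpp] -> 12 lines: pth qpdhk pixpf tfery dlxdb kpp mjof mvr vvh thfij cqcwz qaqm
Hunk 4: at line 3 remove [tfery] add [yxw] -> 12 lines: pth qpdhk pixpf yxw dlxdb kpp mjof mvr vvh thfij cqcwz qaqm
Hunk 5: at line 5 remove [mjof,mvr] add [wlsn,hzlbg] -> 12 lines: pth qpdhk pixpf yxw dlxdb kpp wlsn hzlbg vvh thfij cqcwz qaqm
Final line count: 12

Answer: 12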